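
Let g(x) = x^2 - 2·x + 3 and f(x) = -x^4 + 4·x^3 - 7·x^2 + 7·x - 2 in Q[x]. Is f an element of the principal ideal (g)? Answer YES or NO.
In Q[x] the ideal (g) consists of all multiples of g, so f ∈ (g) iff g | f, i.e. iff the remainder of f on division by g is 0. Divide f by g (g is monic, so eliminate the leading term of the running remainder at each step):
  leading term -x^4: subtract (-x^2)·g(x) = -x^4 + 2·x^3 - 3·x^2, leaving 2·x^3 - 4·x^2 + 7·x - 2
  leading term 2·x^3: subtract (2·x)·g(x) = 2·x^3 - 4·x^2 + 6·x, leaving x - 2
The remainder r(x) = x - 2 ≠ 0 (and deg r < deg g), so g ∤ f, i.e. f ∉ (g).

Final answer: NO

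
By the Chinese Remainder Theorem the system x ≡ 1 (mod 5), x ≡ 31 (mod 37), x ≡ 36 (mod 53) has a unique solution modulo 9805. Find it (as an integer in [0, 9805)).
The moduli 5, 37, 53 are pairwise coprime, so by the CRT there is a unique solution mod 5·37·53 = 9805.
Solve by successive substitution. Start with x ≡ 1 (mod 5).
  Combine with x ≡ 31 (mod 37): write x = 1 + 5·t and require 1 + 5·t ≡ 31 (mod 37), i.e. 5·t ≡ 31 − 1 ≡ 30 (mod 37). Since 5^(−1) ≡ 15 (mod 37), t ≡ 15·30 ≡ 6 (mod 37). So x ≡ 1 + 5·6 = 31 (mod 185).
  Combine with x ≡ 36 (mod 53): write x = 31 + 185·t and require 31 + 185·t ≡ 36 (mod 53), i.e. 185·t ≡ 36 − 31 ≡ 5 (mod 53). Since 185^(−1) ≡ 51 (mod 53) (185 ≡ 26 (mod 53)), t ≡ 51·5 ≡ 43 (mod 53). So x ≡ 31 + 185·43 = 7986 (mod 9805).
Unique solution in [0, 9805): x = 7986.

Final answer: x ≡ 7986 (mod 9805); the representative in [0, 9805) is 7986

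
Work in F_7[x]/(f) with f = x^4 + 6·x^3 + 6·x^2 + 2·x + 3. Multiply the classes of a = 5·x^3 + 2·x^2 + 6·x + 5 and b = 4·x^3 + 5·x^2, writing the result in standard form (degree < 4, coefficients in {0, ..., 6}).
a · b ≡ 2·x^3 + x^2 + 5·x + 1 (mod f(x))

Multiply as integer polynomials: a · b = 20·x^6 + 33·x^5 + 34·x^4 + 50·x^3 + 25·x^2. Reducing coefficients mod 7: a · b ≡ 6·x^6 + 5·x^5 + 6·x^4 + x^3 + 4·x^2. Now divide by f(x) = x^4 + 6·x^3 + 6·x^2 + 2·x + 3 in F_7[x], eliminating the leading term at each step:
  leading term 6·x^6: subtract (6·x^2)·f(x) = 6·x^6 + x^5 + x^4 + 5·x^3 + 4·x^2, leaving 4·x^5 + 5·x^4 + 3·x^3 (coefficients mod 7)
  leading term 4·x^5: subtract (4·x)·f(x) = 4·x^5 + 3·x^4 + 3·x^3 + x^2 + 5·x, leaving 2·x^4 + 6·x^2 + 2·x (coefficients mod 7)
  leading term 2·x^4: subtract (2)·f(x) = 2·x^4 + 5·x^3 + 5·x^2 + 4·x + 6, leaving 2·x^3 + x^2 + 5·x + 1 (coefficients mod 7)
The degree is now < 4, so this is the remainder. Hence a · b ≡ 2·x^3 + x^2 + 5·x + 1 in F_7[x]/(f).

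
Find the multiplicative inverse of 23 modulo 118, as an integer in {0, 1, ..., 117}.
23^(−1) ≡ 77 (mod 118)

Apply the extended Euclidean algorithm to (118, 23), tracking rows (r, s, t) with s·118 + t·23 = r. Each division r_prev = q·r_cur + r_new produces the new row as (previous row) − q·(current row):
  row A: (118, 1, 0)   [1·118 + 0·23 = 118]
  row B: (23, 0, 1)   [0·118 + 1·23 = 23]
  118 = 5·23 + 3   → row C = row A − 5·row B = (3, 1, −5)   [check: 1·118 − 5·23 = 3]
  23 = 7·3 + 2   → row D = row B − 7·row C = (2, −7, 36)   [check: −7·118 + 36·23 = 2]
  3 = 1·2 + 1   → row E = row C − 1·row D = (1, 8, −41)   [check: 8·118 − 41·23 = 1]
  2 = 2·1 + 0   → remainder 0, stop. gcd = 1 (last nonzero row E).
The gcd is 1, so 23 is invertible mod 118. The last nonzero row gives 8·118 − 41·23 = 1, so t = −41. So 23^(−1) ≡ −41 ≡ 77 (mod 118). Verify: 23 · 77 = 1771 ≡ 1 (mod 118). ✓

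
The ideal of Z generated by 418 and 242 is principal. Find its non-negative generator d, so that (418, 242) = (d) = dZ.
In the PID Z, (a, b) is generated by gcd(a, b). Compute gcd(418, 242) with the extended Euclidean algorithm, tracking rows (r, s, t) with s·418 + t·242 = r:
  row A: (418, 1, 0)   [1·418 + 0·242 = 418]
  row B: (242, 0, 1)   [0·418 + 1·242 = 242]
  418 = 1·242 + 176   → row C = row A − 1·row B = (176, 1, −1)   [check: 1·418 − 1·242 = 176]
  242 = 1·176 + 66   → row D = row B − 1·row C = (66, −1, 2)   [check: −1·418 + 2·242 = 66]
  176 = 2·66 + 44   → row E = row C − 2·row D = (44, 3, −5)   [check: 3·418 − 5·242 = 44]
  66 = 1·44 + 22   → row F = row D − 1·row E = (22, −4, 7)   [check: −4·418 + 7·242 = 22]
  44 = 2·22 + 0   → remainder 0, stop. gcd = 22 (last nonzero row F).
So gcd(418, 242) = 22, with Bézout identity −4·418 + 7·242 = 22. Containment (⊇): the Bézout identity exhibits 22 as an element of (418, 242), giving (22) ⊆ (418, 242). Containment (⊆): since 22 | 418 and 22 | 242 (418 = 22·19, 242 = 22·11), every Z-linear combination of 418 and 242 is divisible by 22, so (418, 242) ⊆ (22). Therefore (418, 242) = (22), d = 22.

Final answer: (418, 242) = (22); d = 22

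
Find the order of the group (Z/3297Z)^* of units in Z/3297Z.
|(Z/3297Z)^*| = 1872

(Z/3297Z)^* consists of the classes a with gcd(a, 3297) = 1, so its order is φ(3297). φ is multiplicative, with φ(p^e) = p^e − p^(e−1). Factorise 3297 = 3 · 7 · 157. Then
  φ(3297) = (3 − 1) · (7 − 1) · (157 − 1) = 2 · 6 · 156 = 1872.
Thus |(Z/3297Z)^*| = 1872.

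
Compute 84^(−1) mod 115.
84^(−1) ≡ 89 (mod 115)

Apply the extended Euclidean algorithm to (115, 84), tracking rows (r, s, t) with s·115 + t·84 = r. Each division r_prev = q·r_cur + r_new produces the new row as (previous row) − q·(current row):
  row A: (115, 1, 0)   [1·115 + 0·84 = 115]
  row B: (84, 0, 1)   [0·115 + 1·84 = 84]
  115 = 1·84 + 31   → row C = row A − 1·row B = (31, 1, −1)   [check: 1·115 − 1·84 = 31]
  84 = 2·31 + 22   → row D = row B − 2·row C = (22, −2, 3)   [check: −2·115 + 3·84 = 22]
  31 = 1·22 + 9   → row E = row C − 1·row D = (9, 3, −4)   [check: 3·115 − 4·84 = 9]
  22 = 2·9 + 4   → row F = row D − 2·row E = (4, −8, 11)   [check: −8·115 + 11·84 = 4]
  9 = 2·4 + 1   → row G = row E − 2·row F = (1, 19, −26)   [check: 19·115 − 26·84 = 1]
  4 = 4·1 + 0   → remainder 0, stop. gcd = 1 (last nonzero row G).
The gcd is 1, so 84 is invertible mod 115. The last nonzero row gives 19·115 − 26·84 = 1, so t = −26. So 84^(−1) ≡ −26 ≡ 89 (mod 115). Verify: 84 · 89 = 7476 ≡ 1 (mod 115). ✓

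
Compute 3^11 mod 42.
33

Use repeated squaring. Binary(11) = 1011. Walk through the bits of the exponent 11 left-to-right: at each bit after the leading one, square the running value, then multiply by 3 if the bit is 1 (always reducing mod 42):
  bit 1 = 1 (leading): start with 3.
  bit 2 = 0: square 3^2 = 9 (mod 42).
  bit 3 = 1: square 9^2 = 81 ≡ 39; bit is 1, so multiply 39·3 = 117 ≡ 33 (mod 42).
  bit 4 = 1: square 33^2 = 1089 ≡ 39; bit is 1, so multiply 39·3 = 117 ≡ 33 (mod 42).
Final value: 3^11 ≡ 33 (mod 42).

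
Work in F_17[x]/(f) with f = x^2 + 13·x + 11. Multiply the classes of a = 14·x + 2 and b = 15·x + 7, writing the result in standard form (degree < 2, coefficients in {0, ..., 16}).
Multiply as integer polynomials: a · b = 210·x^2 + 128·x + 14. Reducing coefficients mod 17: a · b ≡ 6·x^2 + 9·x + 14. Now divide by f(x) = x^2 + 13·x + 11 in F_17[x], eliminating the leading term at each step:
  leading term 6·x^2: subtract (6)·f(x) = 6·x^2 + 10·x + 15, leaving 16·x + 16 (coefficients mod 17)
The degree is now < 2, so this is the remainder. Hence a · b ≡ 16·x + 16 in F_17[x]/(f).

Final answer: a · b ≡ 16·x + 16 (mod f(x))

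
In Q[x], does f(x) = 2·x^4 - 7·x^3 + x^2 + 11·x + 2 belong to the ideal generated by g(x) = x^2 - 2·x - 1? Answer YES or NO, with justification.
NO

In Q[x] the ideal (g) consists of all multiples of g, so f ∈ (g) iff g | f, i.e. iff the remainder of f on division by g is 0. Divide f by g (g is monic, so eliminate the leading term of the running remainder at each step):
  leading term 2·x^4: subtract (2·x^2)·g(x) = 2·x^4 - 4·x^3 - 2·x^2, leaving -3·x^3 + 3·x^2 + 11·x + 2
  leading term -3·x^3: subtract (-3·x)·g(x) = -3·x^3 + 6·x^2 + 3·x, leaving -3·x^2 + 8·x + 2
  leading term -3·x^2: subtract (-3)·g(x) = -3·x^2 + 6·x + 3, leaving 2·x - 1
The remainder r(x) = 2·x - 1 ≠ 0 (and deg r < deg g), so g ∤ f, i.e. f ∉ (g).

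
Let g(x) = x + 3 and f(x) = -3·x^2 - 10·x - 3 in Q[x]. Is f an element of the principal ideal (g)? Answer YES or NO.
YES

In Q[x] the ideal (g) consists of all multiples of g, so f ∈ (g) iff g | f, i.e. iff the remainder of f on division by g is 0. Divide f by g (g is monic, so eliminate the leading term of the running remainder at each step):
  leading term -3·x^2: subtract (-3·x)·g(x) = -3·x^2 - 9·x, leaving -x - 3
  leading term -x: subtract (-1)·g(x) = -x - 3, leaving 0
The remainder is 0, so f(x) = g(x) · h(x) with h(x) = -3·x - 1. Hence g | f, i.e. f ∈ (g).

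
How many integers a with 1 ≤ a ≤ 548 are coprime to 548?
272

The number of a ∈ {1, ..., 548} with gcd(a, 548) = 1 is by definition Euler's totient φ(548). φ is multiplicative, with φ(p^e) = p^e − p^(e−1). Factorise 548 = 2^2 · 137. Then
  φ(548) = (2^2 − 2^1) · (137 − 1) = 2 · 136 = 272.
So there are 272 such integers.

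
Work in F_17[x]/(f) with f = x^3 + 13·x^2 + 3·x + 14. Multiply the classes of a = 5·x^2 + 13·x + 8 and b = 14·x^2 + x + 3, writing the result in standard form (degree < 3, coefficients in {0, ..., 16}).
a · b ≡ 13·x^2 + 12·x + 14 (mod f(x))

Multiply as integer polynomials: a · b = 70·x^4 + 187·x^3 + 140·x^2 + 47·x + 24. Reducing coefficients mod 17: a · b ≡ 2·x^4 + 4·x^2 + 13·x + 7. Now divide by f(x) = x^3 + 13·x^2 + 3·x + 14 in F_17[x], eliminating the leading term at each step:
  leading term 2·x^4: subtract (2·x)·f(x) = 2·x^4 + 9·x^3 + 6·x^2 + 11·x, leaving 8·x^3 + 15·x^2 + 2·x + 7 (coefficients mod 17)
  leading term 8·x^3: subtract (8)·f(x) = 8·x^3 + 2·x^2 + 7·x + 10, leaving 13·x^2 + 12·x + 14 (coefficients mod 17)
The degree is now < 3, so this is the remainder. Hence a · b ≡ 13·x^2 + 12·x + 14 in F_17[x]/(f).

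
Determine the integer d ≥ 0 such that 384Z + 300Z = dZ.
(384, 300) = (12); d = 12

In the PID Z, (a, b) is generated by gcd(a, b). Compute gcd(384, 300) with the extended Euclidean algorithm, tracking rows (r, s, t) with s·384 + t·300 = r:
  row A: (384, 1, 0)   [1·384 + 0·300 = 384]
  row B: (300, 0, 1)   [0·384 + 1·300 = 300]
  384 = 1·300 + 84   → row C = row A − 1·row B = (84, 1, −1)   [check: 1·384 − 1·300 = 84]
  300 = 3·84 + 48   → row D = row B − 3·row C = (48, −3, 4)   [check: −3·384 + 4·300 = 48]
  84 = 1·48 + 36   → row E = row C − 1·row D = (36, 4, −5)   [check: 4·384 − 5·300 = 36]
  48 = 1·36 + 12   → row F = row D − 1·row E = (12, −7, 9)   [check: −7·384 + 9·300 = 12]
  36 = 3·12 + 0   → remainder 0, stop. gcd = 12 (last nonzero row F).
So gcd(384, 300) = 12, with Bézout identity −7·384 + 9·300 = 12. Containment (⊇): the Bézout identity exhibits 12 as an element of (384, 300), giving (12) ⊆ (384, 300). Containment (⊆): since 12 | 384 and 12 | 300 (384 = 12·32, 300 = 12·25), every Z-linear combination of 384 and 300 is divisible by 12, so (384, 300) ⊆ (12). Therefore (384, 300) = (12), d = 12.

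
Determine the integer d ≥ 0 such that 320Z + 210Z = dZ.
(320, 210) = (10); d = 10

In the PID Z, (a, b) is generated by gcd(a, b). Compute gcd(320, 210) with the extended Euclidean algorithm, tracking rows (r, s, t) with s·320 + t·210 = r:
  row A: (320, 1, 0)   [1·320 + 0·210 = 320]
  row B: (210, 0, 1)   [0·320 + 1·210 = 210]
  320 = 1·210 + 110   → row C = row A − 1·row B = (110, 1, −1)   [check: 1·320 − 1·210 = 110]
  210 = 1·110 + 100   → row D = row B − 1·row C = (100, −1, 2)   [check: −1·320 + 2·210 = 100]
  110 = 1·100 + 10   → row E = row C − 1·row D = (10, 2, −3)   [check: 2·320 − 3·210 = 10]
  100 = 10·10 + 0   → remainder 0, stop. gcd = 10 (last nonzero row E).
So gcd(320, 210) = 10, with Bézout identity 2·320 − 3·210 = 10. Containment (⊇): the Bézout identity exhibits 10 as an element of (320, 210), giving (10) ⊆ (320, 210). Containment (⊆): since 10 | 320 and 10 | 210 (320 = 10·32, 210 = 10·21), every Z-linear combination of 320 and 210 is divisible by 10, so (320, 210) ⊆ (10). Therefore (320, 210) = (10), d = 10.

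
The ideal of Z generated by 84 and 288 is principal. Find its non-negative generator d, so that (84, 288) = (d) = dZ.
(84, 288) = (12); d = 12

In the PID Z, (a, b) is generated by gcd(a, b). Compute gcd(288, 84) with the extended Euclidean algorithm, tracking rows (r, s, t) with s·288 + t·84 = r:
  row A: (288, 1, 0)   [1·288 + 0·84 = 288]
  row B: (84, 0, 1)   [0·288 + 1·84 = 84]
  288 = 3·84 + 36   → row C = row A − 3·row B = (36, 1, −3)   [check: 1·288 − 3·84 = 36]
  84 = 2·36 + 12   → row D = row B − 2·row C = (12, −2, 7)   [check: −2·288 + 7·84 = 12]
  36 = 3·12 + 0   → remainder 0, stop. gcd = 12 (last nonzero row D).
So gcd(84, 288) = 12, with Bézout identity −2·288 + 7·84 = 12. Containment (⊇): the Bézout identity exhibits 12 as an element of (84, 288), giving (12) ⊆ (84, 288). Containment (⊆): since 12 | 84 and 12 | 288 (84 = 12·7, 288 = 12·24), every Z-linear combination of 84 and 288 is divisible by 12, so (84, 288) ⊆ (12). Therefore (84, 288) = (12), d = 12.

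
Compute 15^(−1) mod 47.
15^(−1) ≡ 22 (mod 47)

Apply the extended Euclidean algorithm to (47, 15), tracking rows (r, s, t) with s·47 + t·15 = r. Each division r_prev = q·r_cur + r_new produces the new row as (previous row) − q·(current row):
  row A: (47, 1, 0)   [1·47 + 0·15 = 47]
  row B: (15, 0, 1)   [0·47 + 1·15 = 15]
  47 = 3·15 + 2   → row C = row A − 3·row B = (2, 1, −3)   [check: 1·47 − 3·15 = 2]
  15 = 7·2 + 1   → row D = row B − 7·row C = (1, −7, 22)   [check: −7·47 + 22·15 = 1]
  2 = 2·1 + 0   → remainder 0, stop. gcd = 1 (last nonzero row D).
The gcd is 1, so 15 is invertible mod 47. The last nonzero row gives −7·47 + 22·15 = 1, so t = 22. So 15^(−1) ≡ 22 (mod 47). Verify: 15 · 22 = 330 ≡ 1 (mod 47). ✓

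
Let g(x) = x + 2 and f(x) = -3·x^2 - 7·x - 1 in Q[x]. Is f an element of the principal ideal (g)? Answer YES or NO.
In Q[x] the ideal (g) consists of all multiples of g, so f ∈ (g) iff g | f, i.e. iff the remainder of f on division by g is 0. Divide f by g (g is monic, so eliminate the leading term of the running remainder at each step):
  leading term -3·x^2: subtract (-3·x)·g(x) = -3·x^2 - 6·x, leaving -x - 1
  leading term -x: subtract (-1)·g(x) = -x - 2, leaving 1
The remainder r(x) = 1 ≠ 0 (and deg r < deg g), so g ∤ f, i.e. f ∉ (g).

Final answer: NO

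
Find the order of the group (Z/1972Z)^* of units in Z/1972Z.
|(Z/1972Z)^*| = 896

(Z/1972Z)^* consists of the classes a with gcd(a, 1972) = 1, so its order is φ(1972). φ is multiplicative, with φ(p^e) = p^e − p^(e−1). Factorise 1972 = 2^2 · 17 · 29. Then
  φ(1972) = (2^2 − 2^1) · (17 − 1) · (29 − 1) = 2 · 16 · 28 = 896.
Thus |(Z/1972Z)^*| = 896.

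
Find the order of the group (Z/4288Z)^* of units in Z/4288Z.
|(Z/4288Z)^*| = 2112

(Z/4288Z)^* consists of the classes a with gcd(a, 4288) = 1, so its order is φ(4288). φ is multiplicative, with φ(p^e) = p^e − p^(e−1). Factorise 4288 = 2^6 · 67. Then
  φ(4288) = (2^6 − 2^5) · (67 − 1) = 32 · 66 = 2112.
Thus |(Z/4288Z)^*| = 2112.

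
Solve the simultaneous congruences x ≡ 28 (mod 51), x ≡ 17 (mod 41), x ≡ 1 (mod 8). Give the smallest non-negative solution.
x ≡ 8545 (mod 16728); the representative in [0, 16728) is 8545

The moduli 51, 41, 8 are pairwise coprime, so by the CRT there is a unique solution mod 51·41·8 = 16728.
Solve by successive substitution. Start with x ≡ 28 (mod 51).
  Combine with x ≡ 17 (mod 41): write x = 28 + 51·t and require 28 + 51·t ≡ 17 (mod 41), i.e. 51·t ≡ 17 − 28 ≡ 30 (mod 41). Since 51^(−1) ≡ 37 (mod 41) (51 ≡ 10 (mod 41)), t ≡ 37·30 ≡ 3 (mod 41). So x ≡ 28 + 51·3 = 181 (mod 2091).
  Combine with x ≡ 1 (mod 8): write x = 181 + 2091·t and require 181 + 2091·t ≡ 1 (mod 8), i.e. 2091·t ≡ 1 − 181 ≡ 4 (mod 8). Since 2091^(−1) ≡ 3 (mod 8) (2091 ≡ 3 (mod 8)), t ≡ 3·4 ≡ 4 (mod 8). So x ≡ 181 + 2091·4 = 8545 (mod 16728).
Unique solution in [0, 16728): x = 8545.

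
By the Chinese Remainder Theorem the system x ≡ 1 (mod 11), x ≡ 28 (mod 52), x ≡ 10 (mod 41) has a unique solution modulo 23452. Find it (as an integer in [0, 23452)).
x ≡ 22232 (mod 23452); the representative in [0, 23452) is 22232

The moduli 11, 52, 41 are pairwise coprime, so by the CRT there is a unique solution mod 11·52·41 = 23452.
Solve by successive substitution. Start with x ≡ 1 (mod 11).
  Combine with x ≡ 28 (mod 52): write x = 1 + 11·t and require 1 + 11·t ≡ 28 (mod 52), i.e. 11·t ≡ 28 − 1 ≡ 27 (mod 52). Since 11^(−1) ≡ 19 (mod 52), t ≡ 19·27 ≡ 45 (mod 52). So x ≡ 1 + 11·45 = 496 (mod 572).
  Combine with x ≡ 10 (mod 41): write x = 496 + 572·t and require 496 + 572·t ≡ 10 (mod 41), i.e. 572·t ≡ 10 − 496 ≡ 6 (mod 41). Since 572^(−1) ≡ 20 (mod 41) (572 ≡ 39 (mod 41)), t ≡ 20·6 ≡ 38 (mod 41). So x ≡ 496 + 572·38 = 22232 (mod 23452).
Unique solution in [0, 23452): x = 22232.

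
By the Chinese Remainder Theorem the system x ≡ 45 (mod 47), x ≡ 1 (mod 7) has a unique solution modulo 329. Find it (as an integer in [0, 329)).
x ≡ 92 (mod 329); the representative in [0, 329) is 92

The moduli 47, 7 are pairwise coprime, so by the CRT there is a unique solution mod 47·7 = 329.
Solve by successive substitution. Start with x ≡ 45 (mod 47).
  Combine with x ≡ 1 (mod 7): write x = 45 + 47·t and require 45 + 47·t ≡ 1 (mod 7), i.e. 47·t ≡ 1 − 45 ≡ 5 (mod 7). Since 47^(−1) ≡ 3 (mod 7) (47 ≡ 5 (mod 7)), t ≡ 3·5 ≡ 1 (mod 7). So x ≡ 45 + 47·1 = 92 (mod 329).
Unique solution in [0, 329): x = 92.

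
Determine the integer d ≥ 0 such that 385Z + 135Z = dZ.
In the PID Z, (a, b) is generated by gcd(a, b). Compute gcd(385, 135) with the extended Euclidean algorithm, tracking rows (r, s, t) with s·385 + t·135 = r:
  row A: (385, 1, 0)   [1·385 + 0·135 = 385]
  row B: (135, 0, 1)   [0·385 + 1·135 = 135]
  385 = 2·135 + 115   → row C = row A − 2·row B = (115, 1, −2)   [check: 1·385 − 2·135 = 115]
  135 = 1·115 + 20   → row D = row B − 1·row C = (20, −1, 3)   [check: −1·385 + 3·135 = 20]
  115 = 5·20 + 15   → row E = row C − 5·row D = (15, 6, −17)   [check: 6·385 − 17·135 = 15]
  20 = 1·15 + 5   → row F = row D − 1·row E = (5, −7, 20)   [check: −7·385 + 20·135 = 5]
  15 = 3·5 + 0   → remainder 0, stop. gcd = 5 (last nonzero row F).
So gcd(385, 135) = 5, with Bézout identity −7·385 + 20·135 = 5. Containment (⊇): the Bézout identity exhibits 5 as an element of (385, 135), giving (5) ⊆ (385, 135). Containment (⊆): since 5 | 385 and 5 | 135 (385 = 5·77, 135 = 5·27), every Z-linear combination of 385 and 135 is divisible by 5, so (385, 135) ⊆ (5). Therefore (385, 135) = (5), d = 5.

Final answer: (385, 135) = (5); d = 5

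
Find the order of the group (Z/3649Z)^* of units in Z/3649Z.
|(Z/3649Z)^*| = 3520

(Z/3649Z)^* consists of the classes a with gcd(a, 3649) = 1, so its order is φ(3649). φ is multiplicative, with φ(p^e) = p^e − p^(e−1). Factorise 3649 = 41 · 89. Then
  φ(3649) = (41 − 1) · (89 − 1) = 40 · 88 = 3520.
Thus |(Z/3649Z)^*| = 3520.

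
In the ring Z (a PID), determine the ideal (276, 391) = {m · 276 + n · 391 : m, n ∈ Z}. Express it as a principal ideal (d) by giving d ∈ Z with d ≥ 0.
(276, 391) = (23); d = 23

In the PID Z, (a, b) is generated by gcd(a, b). Compute gcd(391, 276) with the extended Euclidean algorithm, tracking rows (r, s, t) with s·391 + t·276 = r:
  row A: (391, 1, 0)   [1·391 + 0·276 = 391]
  row B: (276, 0, 1)   [0·391 + 1·276 = 276]
  391 = 1·276 + 115   → row C = row A − 1·row B = (115, 1, −1)   [check: 1·391 − 1·276 = 115]
  276 = 2·115 + 46   → row D = row B − 2·row C = (46, −2, 3)   [check: −2·391 + 3·276 = 46]
  115 = 2·46 + 23   → row E = row C − 2·row D = (23, 5, −7)   [check: 5·391 − 7·276 = 23]
  46 = 2·23 + 0   → remainder 0, stop. gcd = 23 (last nonzero row E).
So gcd(276, 391) = 23, with Bézout identity 5·391 − 7·276 = 23. Containment (⊇): the Bézout identity exhibits 23 as an element of (276, 391), giving (23) ⊆ (276, 391). Containment (⊆): since 23 | 276 and 23 | 391 (276 = 23·12, 391 = 23·17), every Z-linear combination of 276 and 391 is divisible by 23, so (276, 391) ⊆ (23). Therefore (276, 391) = (23), d = 23.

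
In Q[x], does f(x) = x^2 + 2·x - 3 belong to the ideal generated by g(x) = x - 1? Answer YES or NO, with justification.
In Q[x] the ideal (g) consists of all multiples of g, so f ∈ (g) iff g | f, i.e. iff the remainder of f on division by g is 0. Divide f by g (g is monic, so eliminate the leading term of the running remainder at each step):
  leading term x^2: subtract (x)·g(x) = x^2 - x, leaving 3·x - 3
  leading term 3·x: subtract (3)·g(x) = 3·x - 3, leaving 0
The remainder is 0, so f(x) = g(x) · h(x) with h(x) = x + 3. Hence g | f, i.e. f ∈ (g).

Final answer: YES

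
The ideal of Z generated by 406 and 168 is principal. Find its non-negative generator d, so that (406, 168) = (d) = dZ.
(406, 168) = (14); d = 14

In the PID Z, (a, b) is generated by gcd(a, b). Compute gcd(406, 168) with the extended Euclidean algorithm, tracking rows (r, s, t) with s·406 + t·168 = r:
  row A: (406, 1, 0)   [1·406 + 0·168 = 406]
  row B: (168, 0, 1)   [0·406 + 1·168 = 168]
  406 = 2·168 + 70   → row C = row A − 2·row B = (70, 1, −2)   [check: 1·406 − 2·168 = 70]
  168 = 2·70 + 28   → row D = row B − 2·row C = (28, −2, 5)   [check: −2·406 + 5·168 = 28]
  70 = 2·28 + 14   → row E = row C − 2·row D = (14, 5, −12)   [check: 5·406 − 12·168 = 14]
  28 = 2·14 + 0   → remainder 0, stop. gcd = 14 (last nonzero row E).
So gcd(406, 168) = 14, with Bézout identity 5·406 − 12·168 = 14. Containment (⊇): the Bézout identity exhibits 14 as an element of (406, 168), giving (14) ⊆ (406, 168). Containment (⊆): since 14 | 406 and 14 | 168 (406 = 14·29, 168 = 14·12), every Z-linear combination of 406 and 168 is divisible by 14, so (406, 168) ⊆ (14). Therefore (406, 168) = (14), d = 14.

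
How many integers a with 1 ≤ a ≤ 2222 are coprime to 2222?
1000

The number of a ∈ {1, ..., 2222} with gcd(a, 2222) = 1 is by definition Euler's totient φ(2222). φ is multiplicative, with φ(p^e) = p^e − p^(e−1). Factorise 2222 = 2 · 11 · 101. Then
  φ(2222) = (2 − 1) · (11 − 1) · (101 − 1) = 1 · 10 · 100 = 1000.
So there are 1000 such integers.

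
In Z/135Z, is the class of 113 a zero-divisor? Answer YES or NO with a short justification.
gcd(113, 135) = 1, so 113 is a unit in Z/135Z (it has a multiplicative inverse). A unit cannot be a zero-divisor: if 113·b ≡ 0 then multiplying both sides by 113^(−1) gives b ≡ 0. So 113 is not a zero-divisor.

Final answer: NO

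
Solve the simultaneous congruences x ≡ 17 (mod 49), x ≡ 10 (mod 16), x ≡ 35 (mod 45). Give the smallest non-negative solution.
The moduli 49, 16, 45 are pairwise coprime, so by the CRT there is a unique solution mod 49·16·45 = 35280.
Solve by successive substitution. Start with x ≡ 17 (mod 49).
  Combine with x ≡ 10 (mod 16): write x = 17 + 49·t and require 17 + 49·t ≡ 10 (mod 16), i.e. 49·t ≡ 10 − 17 ≡ 9 (mod 16). Since 49^(−1) ≡ 1 (mod 16) (49 ≡ 1 (mod 16)), t ≡ 1·9 ≡ 9 (mod 16). So x ≡ 17 + 49·9 = 458 (mod 784).
  Combine with x ≡ 35 (mod 45): write x = 458 + 784·t and require 458 + 784·t ≡ 35 (mod 45), i.e. 784·t ≡ 35 − 458 ≡ 27 (mod 45). Since 784^(−1) ≡ 19 (mod 45) (784 ≡ 19 (mod 45)), t ≡ 19·27 ≡ 18 (mod 45). So x ≡ 458 + 784·18 = 14570 (mod 35280).
Unique solution in [0, 35280): x = 14570.

Final answer: x ≡ 14570 (mod 35280); the representative in [0, 35280) is 14570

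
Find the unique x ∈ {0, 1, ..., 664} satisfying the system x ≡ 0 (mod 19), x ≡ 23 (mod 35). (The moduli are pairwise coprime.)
The moduli 19, 35 are pairwise coprime, so by the CRT there is a unique solution mod 19·35 = 665.
Solve by successive substitution. Start with x ≡ 0 (mod 19).
  Combine with x ≡ 23 (mod 35): write x = 19·t and require 19·t ≡ 23 (mod 35). Since 19^(−1) ≡ 24 (mod 35), t ≡ 24·23 ≡ 27 (mod 35). So x ≡ 19·27 = 513 (mod 665).
Unique solution in [0, 665): x = 513.

Final answer: x ≡ 513 (mod 665); the representative in [0, 665) is 513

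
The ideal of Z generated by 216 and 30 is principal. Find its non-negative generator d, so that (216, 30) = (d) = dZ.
In the PID Z, (a, b) is generated by gcd(a, b). Compute gcd(216, 30) with the extended Euclidean algorithm, tracking rows (r, s, t) with s·216 + t·30 = r:
  row A: (216, 1, 0)   [1·216 + 0·30 = 216]
  row B: (30, 0, 1)   [0·216 + 1·30 = 30]
  216 = 7·30 + 6   → row C = row A − 7·row B = (6, 1, −7)   [check: 1·216 − 7·30 = 6]
  30 = 5·6 + 0   → remainder 0, stop. gcd = 6 (last nonzero row C).
So gcd(216, 30) = 6, with Bézout identity 1·216 − 7·30 = 6. Containment (⊇): the Bézout identity exhibits 6 as an element of (216, 30), giving (6) ⊆ (216, 30). Containment (⊆): since 6 | 216 and 6 | 30 (216 = 6·36, 30 = 6·5), every Z-linear combination of 216 and 30 is divisible by 6, so (216, 30) ⊆ (6). Therefore (216, 30) = (6), d = 6.

Final answer: (216, 30) = (6); d = 6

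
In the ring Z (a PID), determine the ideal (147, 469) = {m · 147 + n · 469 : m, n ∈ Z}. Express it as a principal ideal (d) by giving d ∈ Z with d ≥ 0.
In the PID Z, (a, b) is generated by gcd(a, b). Compute gcd(469, 147) with the extended Euclidean algorithm, tracking rows (r, s, t) with s·469 + t·147 = r:
  row A: (469, 1, 0)   [1·469 + 0·147 = 469]
  row B: (147, 0, 1)   [0·469 + 1·147 = 147]
  469 = 3·147 + 28   → row C = row A − 3·row B = (28, 1, −3)   [check: 1·469 − 3·147 = 28]
  147 = 5·28 + 7   → row D = row B − 5·row C = (7, −5, 16)   [check: −5·469 + 16·147 = 7]
  28 = 4·7 + 0   → remainder 0, stop. gcd = 7 (last nonzero row D).
So gcd(147, 469) = 7, with Bézout identity −5·469 + 16·147 = 7. Containment (⊇): the Bézout identity exhibits 7 as an element of (147, 469), giving (7) ⊆ (147, 469). Containment (⊆): since 7 | 147 and 7 | 469 (147 = 7·21, 469 = 7·67), every Z-linear combination of 147 and 469 is divisible by 7, so (147, 469) ⊆ (7). Therefore (147, 469) = (7), d = 7.

Final answer: (147, 469) = (7); d = 7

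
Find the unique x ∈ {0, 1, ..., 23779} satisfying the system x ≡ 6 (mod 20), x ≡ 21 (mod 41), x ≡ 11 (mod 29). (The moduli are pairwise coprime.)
The moduli 20, 41, 29 are pairwise coprime, so by the CRT there is a unique solution mod 20·41·29 = 23780.
Solve by successive substitution. Start with x ≡ 6 (mod 20).
  Combine with x ≡ 21 (mod 41): write x = 6 + 20·t and require 6 + 20·t ≡ 21 (mod 41), i.e. 20·t ≡ 21 − 6 ≡ 15 (mod 41). Since 20^(−1) ≡ 39 (mod 41), t ≡ 39·15 ≡ 11 (mod 41). So x ≡ 6 + 20·11 = 226 (mod 820).
  Combine with x ≡ 11 (mod 29): write x = 226 + 820·t and require 226 + 820·t ≡ 11 (mod 29), i.e. 820·t ≡ 11 − 226 ≡ 17 (mod 29). Since 820^(−1) ≡ 11 (mod 29) (820 ≡ 8 (mod 29)), t ≡ 11·17 ≡ 13 (mod 29). So x ≡ 226 + 820·13 = 10886 (mod 23780).
Unique solution in [0, 23780): x = 10886.

Final answer: x ≡ 10886 (mod 23780); the representative in [0, 23780) is 10886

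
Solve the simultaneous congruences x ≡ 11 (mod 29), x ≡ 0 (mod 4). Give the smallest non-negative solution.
x ≡ 40 (mod 116); the representative in [0, 116) is 40

The moduli 29, 4 are pairwise coprime, so by the CRT there is a unique solution mod 29·4 = 116.
Solve by successive substitution. Start with x ≡ 11 (mod 29).
  Combine with x ≡ 0 (mod 4): write x = 11 + 29·t and require 11 + 29·t ≡ 0 (mod 4), i.e. 29·t ≡ 0 − 11 ≡ 1 (mod 4). Since 29^(−1) ≡ 1 (mod 4) (29 ≡ 1 (mod 4)), t ≡ 1·1 ≡ 1 (mod 4). So x ≡ 11 + 29·1 = 40 (mod 116).
Unique solution in [0, 116): x = 40.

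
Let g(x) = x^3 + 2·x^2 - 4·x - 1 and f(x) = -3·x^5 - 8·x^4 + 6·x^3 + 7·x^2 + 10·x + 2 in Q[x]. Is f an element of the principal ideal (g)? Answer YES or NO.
In Q[x] the ideal (g) consists of all multiples of g, so f ∈ (g) iff g | f, i.e. iff the remainder of f on division by g is 0. Divide f by g (g is monic, so eliminate the leading term of the running remainder at each step):
  leading term -3·x^5: subtract (-3·x^2)·g(x) = -3·x^5 - 6·x^4 + 12·x^3 + 3·x^2, leaving -2·x^4 - 6·x^3 + 4·x^2 + 10·x + 2
  leading term -2·x^4: subtract (-2·x)·g(x) = -2·x^4 - 4·x^3 + 8·x^2 + 2·x, leaving -2·x^3 - 4·x^2 + 8·x + 2
  leading term -2·x^3: subtract (-2)·g(x) = -2·x^3 - 4·x^2 + 8·x + 2, leaving 0
The remainder is 0, so f(x) = g(x) · h(x) with h(x) = -3·x^2 - 2·x - 2. Hence g | f, i.e. f ∈ (g).

Final answer: YES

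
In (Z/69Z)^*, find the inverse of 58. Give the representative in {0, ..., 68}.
58^(−1) ≡ 25 (mod 69)

Apply the extended Euclidean algorithm to (69, 58), tracking rows (r, s, t) with s·69 + t·58 = r. Each division r_prev = q·r_cur + r_new produces the new row as (previous row) − q·(current row):
  row A: (69, 1, 0)   [1·69 + 0·58 = 69]
  row B: (58, 0, 1)   [0·69 + 1·58 = 58]
  69 = 1·58 + 11   → row C = row A − 1·row B = (11, 1, −1)   [check: 1·69 − 1·58 = 11]
  58 = 5·11 + 3   → row D = row B − 5·row C = (3, −5, 6)   [check: −5·69 + 6·58 = 3]
  11 = 3·3 + 2   → row E = row C − 3·row D = (2, 16, −19)   [check: 16·69 − 19·58 = 2]
  3 = 1·2 + 1   → row F = row D − 1·row E = (1, −21, 25)   [check: −21·69 + 25·58 = 1]
  2 = 2·1 + 0   → remainder 0, stop. gcd = 1 (last nonzero row F).
The gcd is 1, so 58 is invertible mod 69. The last nonzero row gives −21·69 + 25·58 = 1, so t = 25. So 58^(−1) ≡ 25 (mod 69). Verify: 58 · 25 = 1450 ≡ 1 (mod 69). ✓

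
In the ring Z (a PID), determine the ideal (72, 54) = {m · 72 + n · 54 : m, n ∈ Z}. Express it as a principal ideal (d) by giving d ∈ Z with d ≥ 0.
(72, 54) = (18); d = 18

In the PID Z, (a, b) is generated by gcd(a, b). Compute gcd(72, 54) with the extended Euclidean algorithm, tracking rows (r, s, t) with s·72 + t·54 = r:
  row A: (72, 1, 0)   [1·72 + 0·54 = 72]
  row B: (54, 0, 1)   [0·72 + 1·54 = 54]
  72 = 1·54 + 18   → row C = row A − 1·row B = (18, 1, −1)   [check: 1·72 − 1·54 = 18]
  54 = 3·18 + 0   → remainder 0, stop. gcd = 18 (last nonzero row C).
So gcd(72, 54) = 18, with Bézout identity 1·72 − 1·54 = 18. Containment (⊇): the Bézout identity exhibits 18 as an element of (72, 54), giving (18) ⊆ (72, 54). Containment (⊆): since 18 | 72 and 18 | 54 (72 = 18·4, 54 = 18·3), every Z-linear combination of 72 and 54 is divisible by 18, so (72, 54) ⊆ (18). Therefore (72, 54) = (18), d = 18.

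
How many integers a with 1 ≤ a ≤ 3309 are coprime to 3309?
2204

The number of a ∈ {1, ..., 3309} with gcd(a, 3309) = 1 is by definition Euler's totient φ(3309). φ is multiplicative, with φ(p^e) = p^e − p^(e−1). Factorise 3309 = 3 · 1103. Then
  φ(3309) = (3 − 1) · (1103 − 1) = 2 · 1102 = 2204.
So there are 2204 such integers.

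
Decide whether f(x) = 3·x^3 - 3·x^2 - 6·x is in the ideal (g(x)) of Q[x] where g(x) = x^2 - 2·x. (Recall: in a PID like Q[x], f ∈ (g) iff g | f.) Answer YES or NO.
In Q[x] the ideal (g) consists of all multiples of g, so f ∈ (g) iff g | f, i.e. iff the remainder of f on division by g is 0. Divide f by g (g is monic, so eliminate the leading term of the running remainder at each step):
  leading term 3·x^3: subtract (3·x)·g(x) = 3·x^3 - 6·x^2, leaving 3·x^2 - 6·x
  leading term 3·x^2: subtract (3)·g(x) = 3·x^2 - 6·x, leaving 0
The remainder is 0, so f(x) = g(x) · h(x) with h(x) = 3·x + 3. Hence g | f, i.e. f ∈ (g).

Final answer: YES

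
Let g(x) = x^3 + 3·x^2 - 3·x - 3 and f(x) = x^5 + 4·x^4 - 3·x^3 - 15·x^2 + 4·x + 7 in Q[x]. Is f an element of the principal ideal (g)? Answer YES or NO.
In Q[x] the ideal (g) consists of all multiples of g, so f ∈ (g) iff g | f, i.e. iff the remainder of f on division by g is 0. Divide f by g (g is monic, so eliminate the leading term of the running remainder at each step):
  leading term x^5: subtract (x^2)·g(x) = x^5 + 3·x^4 - 3·x^3 - 3·x^2, leaving x^4 - 12·x^2 + 4·x + 7
  leading term x^4: subtract (x)·g(x) = x^4 + 3·x^3 - 3·x^2 - 3·x, leaving -3·x^3 - 9·x^2 + 7·x + 7
  leading term -3·x^3: subtract (-3)·g(x) = -3·x^3 - 9·x^2 + 9·x + 9, leaving -2·x - 2
The remainder r(x) = -2·x - 2 ≠ 0 (and deg r < deg g), so g ∤ f, i.e. f ∉ (g).

Final answer: NO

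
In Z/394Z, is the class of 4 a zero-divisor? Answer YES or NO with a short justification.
gcd(4, 394) = 2 > 1, so 4 is not a unit in Z/394Z. In Z/nZ every nonzero non-unit is a zero-divisor: explicitly, take b = 394/gcd = 197 ≠ 0 (mod 394); then 4·197 = 788 = 2·394, i.e. 4·197 ≡ 0 (mod 394). So 4 is a zero-divisor.

Final answer: YES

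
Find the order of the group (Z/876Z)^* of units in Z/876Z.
|(Z/876Z)^*| = 288

(Z/876Z)^* consists of the classes a with gcd(a, 876) = 1, so its order is φ(876). φ is multiplicative, with φ(p^e) = p^e − p^(e−1). Factorise 876 = 2^2 · 3 · 73. Then
  φ(876) = (2^2 − 2^1) · (3 − 1) · (73 − 1) = 2 · 2 · 72 = 288.
Thus |(Z/876Z)^*| = 288.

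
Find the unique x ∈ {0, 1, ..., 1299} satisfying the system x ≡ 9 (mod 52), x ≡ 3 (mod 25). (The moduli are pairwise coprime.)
The moduli 52, 25 are pairwise coprime, so by the CRT there is a unique solution mod 52·25 = 1300.
Solve by successive substitution. Start with x ≡ 9 (mod 52).
  Combine with x ≡ 3 (mod 25): write x = 9 + 52·t and require 9 + 52·t ≡ 3 (mod 25), i.e. 52·t ≡ 3 − 9 ≡ 19 (mod 25). Since 52^(−1) ≡ 13 (mod 25) (52 ≡ 2 (mod 25)), t ≡ 13·19 ≡ 22 (mod 25). So x ≡ 9 + 52·22 = 1153 (mod 1300).
Unique solution in [0, 1300): x = 1153.

Final answer: x ≡ 1153 (mod 1300); the representative in [0, 1300) is 1153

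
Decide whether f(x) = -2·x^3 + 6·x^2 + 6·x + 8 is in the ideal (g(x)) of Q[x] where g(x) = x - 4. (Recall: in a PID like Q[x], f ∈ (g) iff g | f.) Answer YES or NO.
In Q[x] the ideal (g) consists of all multiples of g, so f ∈ (g) iff g | f, i.e. iff the remainder of f on division by g is 0. Divide f by g (g is monic, so eliminate the leading term of the running remainder at each step):
  leading term -2·x^3: subtract (-2·x^2)·g(x) = -2·x^3 + 8·x^2, leaving -2·x^2 + 6·x + 8
  leading term -2·x^2: subtract (-2·x)·g(x) = -2·x^2 + 8·x, leaving 8 - 2·x
  leading term -2·x: subtract (-2)·g(x) = 8 - 2·x, leaving 0
The remainder is 0, so f(x) = g(x) · h(x) with h(x) = -2·x^2 - 2·x - 2. Hence g | f, i.e. f ∈ (g).

Final answer: YES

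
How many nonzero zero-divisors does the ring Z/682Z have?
In Z/682Z each nonzero element is either a unit (gcd with 682 is 1) or a zero-divisor (gcd > 1). The number of units is φ(682): factorise 682 = 2 · 11 · 31, so φ(682) = (2 − 1) · (11 − 1) · (31 − 1) = 1 · 10 · 30 = 300. The nonzero elements number 682 − 1 = 681. Hence the nonzero zero-divisors number 681 − 300 = 381.

Final answer: Z/682Z has 381 nonzero zero-divisors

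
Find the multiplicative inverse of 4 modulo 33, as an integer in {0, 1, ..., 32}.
4^(−1) ≡ 25 (mod 33)

Apply the extended Euclidean algorithm to (33, 4), tracking rows (r, s, t) with s·33 + t·4 = r. Each division r_prev = q·r_cur + r_new produces the new row as (previous row) − q·(current row):
  row A: (33, 1, 0)   [1·33 + 0·4 = 33]
  row B: (4, 0, 1)   [0·33 + 1·4 = 4]
  33 = 8·4 + 1   → row C = row A − 8·row B = (1, 1, −8)   [check: 1·33 − 8·4 = 1]
  4 = 4·1 + 0   → remainder 0, stop. gcd = 1 (last nonzero row C).
The gcd is 1, so 4 is invertible mod 33. The last nonzero row gives 1·33 − 8·4 = 1, so t = −8. So 4^(−1) ≡ −8 ≡ 25 (mod 33). Verify: 4 · 25 = 100 ≡ 1 (mod 33). ✓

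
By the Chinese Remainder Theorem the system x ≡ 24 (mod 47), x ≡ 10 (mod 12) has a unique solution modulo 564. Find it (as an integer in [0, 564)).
The moduli 47, 12 are pairwise coprime, so by the CRT there is a unique solution mod 47·12 = 564.
Solve by successive substitution. Start with x ≡ 24 (mod 47).
  Combine with x ≡ 10 (mod 12): write x = 24 + 47·t and require 24 + 47·t ≡ 10 (mod 12), i.e. 47·t ≡ 10 − 24 ≡ 10 (mod 12). Since 47^(−1) ≡ 11 (mod 12) (47 ≡ 11 (mod 12)), t ≡ 11·10 ≡ 2 (mod 12). So x ≡ 24 + 47·2 = 118 (mod 564).
Unique solution in [0, 564): x = 118.

Final answer: x ≡ 118 (mod 564); the representative in [0, 564) is 118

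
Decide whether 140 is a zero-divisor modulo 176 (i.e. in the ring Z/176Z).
YES

gcd(140, 176) = 4 > 1, so 140 is not a unit in Z/176Z. In Z/nZ every nonzero non-unit is a zero-divisor: explicitly, take b = 176/gcd = 44 ≠ 0 (mod 176); then 140·44 = 6160 = 35·176, i.e. 140·44 ≡ 0 (mod 176). So 140 is a zero-divisor.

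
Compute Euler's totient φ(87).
φ(87) = 56

φ is multiplicative, with φ(p^e) = p^e − p^(e−1). Factorise 87 = 3 · 29. Then
  φ(87) = (3 − 1) · (29 − 1) = 2 · 28 = 56.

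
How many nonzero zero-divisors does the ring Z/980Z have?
Z/980Z has 643 nonzero zero-divisors

In Z/980Z each nonzero element is either a unit (gcd with 980 is 1) or a zero-divisor (gcd > 1). The number of units is φ(980): factorise 980 = 2^2 · 5 · 7^2, so φ(980) = (2^2 − 2^1) · (5 − 1) · (7^2 − 7^1) = 2 · 4 · 42 = 336. The nonzero elements number 980 − 1 = 979. Hence the nonzero zero-divisors number 979 − 336 = 643.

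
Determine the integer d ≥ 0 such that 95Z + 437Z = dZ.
In the PID Z, (a, b) is generated by gcd(a, b). Compute gcd(437, 95) with the extended Euclidean algorithm, tracking rows (r, s, t) with s·437 + t·95 = r:
  row A: (437, 1, 0)   [1·437 + 0·95 = 437]
  row B: (95, 0, 1)   [0·437 + 1·95 = 95]
  437 = 4·95 + 57   → row C = row A − 4·row B = (57, 1, −4)   [check: 1·437 − 4·95 = 57]
  95 = 1·57 + 38   → row D = row B − 1·row C = (38, −1, 5)   [check: −1·437 + 5·95 = 38]
  57 = 1·38 + 19   → row E = row C − 1·row D = (19, 2, −9)   [check: 2·437 − 9·95 = 19]
  38 = 2·19 + 0   → remainder 0, stop. gcd = 19 (last nonzero row E).
So gcd(95, 437) = 19, with Bézout identity 2·437 − 9·95 = 19. Containment (⊇): the Bézout identity exhibits 19 as an element of (95, 437), giving (19) ⊆ (95, 437). Containment (⊆): since 19 | 95 and 19 | 437 (95 = 19·5, 437 = 19·23), every Z-linear combination of 95 and 437 is divisible by 19, so (95, 437) ⊆ (19). Therefore (95, 437) = (19), d = 19.

Final answer: (95, 437) = (19); d = 19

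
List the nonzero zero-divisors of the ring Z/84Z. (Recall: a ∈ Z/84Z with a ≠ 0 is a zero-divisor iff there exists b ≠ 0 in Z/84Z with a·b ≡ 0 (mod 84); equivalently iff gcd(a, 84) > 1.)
An element a ∈ Z/84Z (with a ≠ 0) is a zero-divisor iff gcd(a, 84) > 1 (because a is a unit precisely when gcd(a, n) = 1, and in Z/nZ every nonzero, non-unit element is a zero-divisor). Scan a = 1, ..., 83 and keep those with gcd(a, 84) > 1:
  gcd(2, 84) = 2, gcd(3, 84) = 3, gcd(4, 84) = 4, gcd(6, 84) = 6, gcd(7, 84) = 7, gcd(8, 84) = 4, gcd(9, 84) = 3, gcd(10, 84) = 2, gcd(12, 84) = 12, gcd(14, 84) = 14, gcd(15, 84) = 3, gcd(16, 84) = 4, gcd(18, 84) = 6, gcd(20, 84) = 4, gcd(21, 84) = 21, gcd(22, 84) = 2, gcd(24, 84) = 12, gcd(26, 84) = 2, gcd(27, 84) = 3, gcd(28, 84) = 28, gcd(30, 84) = 6, gcd(32, 84) = 4, gcd(33, 84) = 3, gcd(34, 84) = 2, gcd(35, 84) = 7, gcd(36, 84) = 12, gcd(38, 84) = 2, gcd(39, 84) = 3, gcd(40, 84) = 4, gcd(42, 84) = 42, gcd(44, 84) = 4, gcd(45, 84) = 3, gcd(46, 84) = 2, gcd(48, 84) = 12, gcd(49, 84) = 7, gcd(50, 84) = 2, gcd(51, 84) = 3, gcd(52, 84) = 4, gcd(54, 84) = 6, gcd(56, 84) = 28, gcd(57, 84) = 3, gcd(58, 84) = 2, gcd(60, 84) = 12, gcd(62, 84) = 2, gcd(63, 84) = 21, gcd(64, 84) = 4, gcd(66, 84) = 6, gcd(68, 84) = 4, gcd(69, 84) = 3, gcd(70, 84) = 14, gcd(72, 84) = 12, gcd(74, 84) = 2, gcd(75, 84) = 3, gcd(76, 84) = 4, gcd(77, 84) = 7, gcd(78, 84) = 6, gcd(80, 84) = 4, gcd(81, 84) = 3, gcd(82, 84) = 2.
All other a ∈ {1, ..., 83} have gcd(a, 84) = 1 and are units. So the nonzero zero-divisors are exactly the 59 values of a appearing in this scan.

Final answer: nonzero zero-divisors of Z/84Z = {2, 3, 4, 6, 7, 8, 9, 10, 12, 14, 15, 16, 18, 20, 21, 22, 24, 26, 27, 28, 30, 32, 33, 34, 35, 36, 38, 39, 40, 42, 44, 45, 46, 48, 49, 50, 51, 52, 54, 56, 57, 58, 60, 62, 63, 64, 66, 68, 69, 70, 72, 74, 75, 76, 77, 78, 80, 81, 82}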